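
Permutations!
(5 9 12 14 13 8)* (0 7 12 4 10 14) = (0 7 12)(4 10 14 13 8 5 9) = [7, 1, 2, 3, 10, 9, 6, 12, 5, 4, 14, 11, 0, 8, 13]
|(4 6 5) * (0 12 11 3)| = 12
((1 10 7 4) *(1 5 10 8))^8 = ((1 8)(4 5 10 7))^8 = (10)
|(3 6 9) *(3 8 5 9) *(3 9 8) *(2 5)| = 3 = |(2 5 8)(3 6 9)|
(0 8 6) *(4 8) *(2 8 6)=(0 4 6)(2 8)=[4, 1, 8, 3, 6, 5, 0, 7, 2]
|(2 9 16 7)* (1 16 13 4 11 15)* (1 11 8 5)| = |(1 16 7 2 9 13 4 8 5)(11 15)| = 18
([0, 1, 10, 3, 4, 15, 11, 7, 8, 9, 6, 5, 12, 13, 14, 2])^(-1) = [0, 1, 15, 3, 4, 11, 10, 7, 8, 9, 2, 6, 12, 13, 14, 5]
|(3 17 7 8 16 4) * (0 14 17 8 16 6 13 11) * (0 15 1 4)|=|(0 14 17 7 16)(1 4 3 8 6 13 11 15)|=40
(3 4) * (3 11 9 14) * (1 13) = [0, 13, 2, 4, 11, 5, 6, 7, 8, 14, 10, 9, 12, 1, 3] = (1 13)(3 4 11 9 14)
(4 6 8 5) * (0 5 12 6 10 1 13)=(0 5 4 10 1 13)(6 8 12)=[5, 13, 2, 3, 10, 4, 8, 7, 12, 9, 1, 11, 6, 0]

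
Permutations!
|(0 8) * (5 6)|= 2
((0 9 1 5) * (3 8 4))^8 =((0 9 1 5)(3 8 4))^8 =(9)(3 4 8)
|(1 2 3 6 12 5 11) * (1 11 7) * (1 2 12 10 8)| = 9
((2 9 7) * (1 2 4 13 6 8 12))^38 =(1 9 4 6 12 2 7 13 8)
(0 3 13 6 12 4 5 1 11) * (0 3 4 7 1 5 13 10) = (0 4 13 6 12 7 1 11 3 10) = [4, 11, 2, 10, 13, 5, 12, 1, 8, 9, 0, 3, 7, 6]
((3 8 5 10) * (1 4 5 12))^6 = ((1 4 5 10 3 8 12))^6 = (1 12 8 3 10 5 4)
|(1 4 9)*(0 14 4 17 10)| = 7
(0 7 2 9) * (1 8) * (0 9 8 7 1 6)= [1, 7, 8, 3, 4, 5, 0, 2, 6, 9]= (9)(0 1 7 2 8 6)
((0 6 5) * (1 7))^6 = ((0 6 5)(1 7))^6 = (7)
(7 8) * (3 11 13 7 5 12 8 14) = (3 11 13 7 14)(5 12 8) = [0, 1, 2, 11, 4, 12, 6, 14, 5, 9, 10, 13, 8, 7, 3]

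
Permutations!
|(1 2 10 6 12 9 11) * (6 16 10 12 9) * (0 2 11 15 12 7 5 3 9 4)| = 10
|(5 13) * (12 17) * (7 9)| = 2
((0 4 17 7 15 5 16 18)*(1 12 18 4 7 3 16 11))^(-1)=((0 7 15 5 11 1 12 18)(3 16 4 17))^(-1)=(0 18 12 1 11 5 15 7)(3 17 4 16)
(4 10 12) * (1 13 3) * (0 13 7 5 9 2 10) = (0 13 3 1 7 5 9 2 10 12 4) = [13, 7, 10, 1, 0, 9, 6, 5, 8, 2, 12, 11, 4, 3]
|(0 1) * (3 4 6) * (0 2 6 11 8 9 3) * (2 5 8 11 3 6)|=6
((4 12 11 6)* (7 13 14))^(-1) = (4 6 11 12)(7 14 13)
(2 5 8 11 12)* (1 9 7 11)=(1 9 7 11 12 2 5 8)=[0, 9, 5, 3, 4, 8, 6, 11, 1, 7, 10, 12, 2]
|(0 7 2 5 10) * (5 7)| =|(0 5 10)(2 7)| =6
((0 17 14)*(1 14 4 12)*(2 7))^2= ((0 17 4 12 1 14)(2 7))^2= (0 4 1)(12 14 17)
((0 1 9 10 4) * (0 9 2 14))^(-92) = ((0 1 2 14)(4 9 10))^(-92) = (14)(4 9 10)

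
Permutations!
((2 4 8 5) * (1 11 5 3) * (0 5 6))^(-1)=(0 6 11 1 3 8 4 2 5)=((0 5 2 4 8 3 1 11 6))^(-1)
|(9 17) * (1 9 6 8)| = |(1 9 17 6 8)| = 5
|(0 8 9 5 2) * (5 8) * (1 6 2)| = 10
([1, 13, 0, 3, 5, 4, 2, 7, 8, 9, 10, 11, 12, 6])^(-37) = (0 6 1 2 13)(4 5)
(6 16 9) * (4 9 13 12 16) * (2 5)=[0, 1, 5, 3, 9, 2, 4, 7, 8, 6, 10, 11, 16, 12, 14, 15, 13]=(2 5)(4 9 6)(12 16 13)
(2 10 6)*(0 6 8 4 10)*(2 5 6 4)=(0 4 10 8 2)(5 6)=[4, 1, 0, 3, 10, 6, 5, 7, 2, 9, 8]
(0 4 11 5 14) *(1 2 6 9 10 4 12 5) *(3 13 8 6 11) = (0 12 5 14)(1 2 11)(3 13 8 6 9 10 4) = [12, 2, 11, 13, 3, 14, 9, 7, 6, 10, 4, 1, 5, 8, 0]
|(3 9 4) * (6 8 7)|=|(3 9 4)(6 8 7)|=3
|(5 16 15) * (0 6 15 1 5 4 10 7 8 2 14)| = 9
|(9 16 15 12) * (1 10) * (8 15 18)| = 6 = |(1 10)(8 15 12 9 16 18)|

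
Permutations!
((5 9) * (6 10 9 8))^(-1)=(5 9 10 6 8)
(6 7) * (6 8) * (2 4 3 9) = (2 4 3 9)(6 7 8) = [0, 1, 4, 9, 3, 5, 7, 8, 6, 2]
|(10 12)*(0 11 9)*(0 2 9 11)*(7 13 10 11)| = 10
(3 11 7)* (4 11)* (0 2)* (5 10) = (0 2)(3 4 11 7)(5 10) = [2, 1, 0, 4, 11, 10, 6, 3, 8, 9, 5, 7]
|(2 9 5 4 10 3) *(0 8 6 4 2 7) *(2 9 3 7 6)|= |(0 8 2 3 6 4 10 7)(5 9)|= 8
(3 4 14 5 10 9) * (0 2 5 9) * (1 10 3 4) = (0 2 5 3 1 10)(4 14 9) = [2, 10, 5, 1, 14, 3, 6, 7, 8, 4, 0, 11, 12, 13, 9]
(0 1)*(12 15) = (0 1)(12 15) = [1, 0, 2, 3, 4, 5, 6, 7, 8, 9, 10, 11, 15, 13, 14, 12]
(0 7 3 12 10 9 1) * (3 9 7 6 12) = (0 6 12 10 7 9 1) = [6, 0, 2, 3, 4, 5, 12, 9, 8, 1, 7, 11, 10]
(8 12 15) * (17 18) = (8 12 15)(17 18) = [0, 1, 2, 3, 4, 5, 6, 7, 12, 9, 10, 11, 15, 13, 14, 8, 16, 18, 17]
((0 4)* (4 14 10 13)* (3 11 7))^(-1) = ((0 14 10 13 4)(3 11 7))^(-1) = (0 4 13 10 14)(3 7 11)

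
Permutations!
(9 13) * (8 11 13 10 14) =[0, 1, 2, 3, 4, 5, 6, 7, 11, 10, 14, 13, 12, 9, 8] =(8 11 13 9 10 14)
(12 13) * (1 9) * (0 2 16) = (0 2 16)(1 9)(12 13) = [2, 9, 16, 3, 4, 5, 6, 7, 8, 1, 10, 11, 13, 12, 14, 15, 0]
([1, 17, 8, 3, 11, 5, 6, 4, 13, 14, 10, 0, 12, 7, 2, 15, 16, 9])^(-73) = [14, 2, 4, 3, 17, 5, 6, 1, 11, 13, 10, 9, 12, 0, 7, 15, 16, 8]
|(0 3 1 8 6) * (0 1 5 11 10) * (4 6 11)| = |(0 3 5 4 6 1 8 11 10)| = 9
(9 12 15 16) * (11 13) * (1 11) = (1 11 13)(9 12 15 16) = [0, 11, 2, 3, 4, 5, 6, 7, 8, 12, 10, 13, 15, 1, 14, 16, 9]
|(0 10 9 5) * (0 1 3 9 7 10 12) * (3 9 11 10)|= |(0 12)(1 9 5)(3 11 10 7)|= 12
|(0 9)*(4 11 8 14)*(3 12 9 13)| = |(0 13 3 12 9)(4 11 8 14)| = 20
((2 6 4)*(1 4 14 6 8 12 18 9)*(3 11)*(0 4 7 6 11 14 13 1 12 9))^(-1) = ((0 4 2 8 9 12 18)(1 7 6 13)(3 14 11))^(-1) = (0 18 12 9 8 2 4)(1 13 6 7)(3 11 14)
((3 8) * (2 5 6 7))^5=(2 5 6 7)(3 8)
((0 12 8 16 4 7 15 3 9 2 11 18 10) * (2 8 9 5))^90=(0 7 18 16 2 9 3)(4 11 8 5 12 15 10)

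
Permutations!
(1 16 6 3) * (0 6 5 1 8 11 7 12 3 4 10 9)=[6, 16, 2, 8, 10, 1, 4, 12, 11, 0, 9, 7, 3, 13, 14, 15, 5]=(0 6 4 10 9)(1 16 5)(3 8 11 7 12)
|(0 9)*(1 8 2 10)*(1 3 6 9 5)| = 9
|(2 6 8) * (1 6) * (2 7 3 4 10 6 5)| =|(1 5 2)(3 4 10 6 8 7)| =6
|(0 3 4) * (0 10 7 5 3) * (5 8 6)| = |(3 4 10 7 8 6 5)| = 7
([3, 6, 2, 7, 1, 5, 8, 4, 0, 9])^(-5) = [7, 8, 2, 4, 6, 5, 0, 1, 3, 9]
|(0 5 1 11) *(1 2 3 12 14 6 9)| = 10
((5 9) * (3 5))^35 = ((3 5 9))^35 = (3 9 5)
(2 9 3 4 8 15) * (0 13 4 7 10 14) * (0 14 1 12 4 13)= [0, 12, 9, 7, 8, 5, 6, 10, 15, 3, 1, 11, 4, 13, 14, 2]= (1 12 4 8 15 2 9 3 7 10)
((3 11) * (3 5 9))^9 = ((3 11 5 9))^9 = (3 11 5 9)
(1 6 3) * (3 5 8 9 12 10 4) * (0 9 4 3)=(0 9 12 10 3 1 6 5 8 4)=[9, 6, 2, 1, 0, 8, 5, 7, 4, 12, 3, 11, 10]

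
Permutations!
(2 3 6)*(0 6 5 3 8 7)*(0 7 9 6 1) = [1, 0, 8, 5, 4, 3, 2, 7, 9, 6] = (0 1)(2 8 9 6)(3 5)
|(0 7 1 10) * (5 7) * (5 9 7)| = 5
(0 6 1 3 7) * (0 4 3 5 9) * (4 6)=[4, 5, 2, 7, 3, 9, 1, 6, 8, 0]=(0 4 3 7 6 1 5 9)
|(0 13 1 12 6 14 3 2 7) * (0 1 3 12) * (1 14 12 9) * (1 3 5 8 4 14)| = 22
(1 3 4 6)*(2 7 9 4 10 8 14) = [0, 3, 7, 10, 6, 5, 1, 9, 14, 4, 8, 11, 12, 13, 2] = (1 3 10 8 14 2 7 9 4 6)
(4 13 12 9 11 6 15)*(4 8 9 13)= (6 15 8 9 11)(12 13)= [0, 1, 2, 3, 4, 5, 15, 7, 9, 11, 10, 6, 13, 12, 14, 8]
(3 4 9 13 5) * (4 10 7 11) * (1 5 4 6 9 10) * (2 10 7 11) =(1 5 3)(2 10 11 6 9 13 4 7) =[0, 5, 10, 1, 7, 3, 9, 2, 8, 13, 11, 6, 12, 4]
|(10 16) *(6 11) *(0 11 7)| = |(0 11 6 7)(10 16)| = 4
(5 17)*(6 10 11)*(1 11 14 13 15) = (1 11 6 10 14 13 15)(5 17) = [0, 11, 2, 3, 4, 17, 10, 7, 8, 9, 14, 6, 12, 15, 13, 1, 16, 5]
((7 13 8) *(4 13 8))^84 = ((4 13)(7 8))^84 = (13)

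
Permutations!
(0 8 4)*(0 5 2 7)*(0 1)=(0 8 4 5 2 7 1)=[8, 0, 7, 3, 5, 2, 6, 1, 4]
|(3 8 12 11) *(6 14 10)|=|(3 8 12 11)(6 14 10)|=12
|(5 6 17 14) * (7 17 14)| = 6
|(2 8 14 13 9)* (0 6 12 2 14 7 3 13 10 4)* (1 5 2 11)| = 15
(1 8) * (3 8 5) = (1 5 3 8) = [0, 5, 2, 8, 4, 3, 6, 7, 1]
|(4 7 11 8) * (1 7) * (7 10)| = 6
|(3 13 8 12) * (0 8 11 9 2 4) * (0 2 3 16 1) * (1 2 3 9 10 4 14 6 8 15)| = 30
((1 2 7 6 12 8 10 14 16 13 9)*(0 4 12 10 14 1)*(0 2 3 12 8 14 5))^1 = (0 4 8 5)(1 3 12 14 16 13 9 2 7 6 10) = ((0 4 8 5)(1 3 12 14 16 13 9 2 7 6 10))^1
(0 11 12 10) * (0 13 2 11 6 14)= [6, 1, 11, 3, 4, 5, 14, 7, 8, 9, 13, 12, 10, 2, 0]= (0 6 14)(2 11 12 10 13)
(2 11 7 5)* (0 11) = [11, 1, 0, 3, 4, 2, 6, 5, 8, 9, 10, 7] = (0 11 7 5 2)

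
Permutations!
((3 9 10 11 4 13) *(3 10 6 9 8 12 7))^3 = (3 7 12 8)(4 11 10 13)(6 9)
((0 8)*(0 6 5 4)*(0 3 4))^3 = ((0 8 6 5)(3 4))^3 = (0 5 6 8)(3 4)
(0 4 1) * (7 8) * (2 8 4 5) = (0 5 2 8 7 4 1) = [5, 0, 8, 3, 1, 2, 6, 4, 7]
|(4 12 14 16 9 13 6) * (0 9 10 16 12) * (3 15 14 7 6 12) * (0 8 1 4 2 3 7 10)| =|(0 9 13 12 10 16)(1 4 8)(2 3 15 14 7 6)| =6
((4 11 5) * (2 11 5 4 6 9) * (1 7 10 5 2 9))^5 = (2 4 11)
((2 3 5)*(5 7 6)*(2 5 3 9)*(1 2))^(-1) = ((1 2 9)(3 7 6))^(-1) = (1 9 2)(3 6 7)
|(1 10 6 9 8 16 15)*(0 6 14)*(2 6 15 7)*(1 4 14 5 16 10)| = 8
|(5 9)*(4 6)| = |(4 6)(5 9)| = 2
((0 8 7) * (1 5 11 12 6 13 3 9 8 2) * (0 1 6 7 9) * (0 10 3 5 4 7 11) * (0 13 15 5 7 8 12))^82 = (0 5 4 11 15 1 12 6 7 9 2 13 8)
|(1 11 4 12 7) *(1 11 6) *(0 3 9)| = |(0 3 9)(1 6)(4 12 7 11)| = 12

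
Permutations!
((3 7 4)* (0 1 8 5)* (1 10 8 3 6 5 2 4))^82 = ((0 10 8 2 4 6 5)(1 3 7))^82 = (0 6 2 10 5 4 8)(1 3 7)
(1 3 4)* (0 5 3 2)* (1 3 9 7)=[5, 2, 0, 4, 3, 9, 6, 1, 8, 7]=(0 5 9 7 1 2)(3 4)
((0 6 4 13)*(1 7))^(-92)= ((0 6 4 13)(1 7))^(-92)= (13)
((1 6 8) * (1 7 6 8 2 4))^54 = ((1 8 7 6 2 4))^54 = (8)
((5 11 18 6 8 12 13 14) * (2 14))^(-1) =((2 14 5 11 18 6 8 12 13))^(-1) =(2 13 12 8 6 18 11 5 14)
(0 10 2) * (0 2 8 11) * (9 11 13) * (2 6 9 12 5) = (0 10 8 13 12 5 2 6 9 11) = [10, 1, 6, 3, 4, 2, 9, 7, 13, 11, 8, 0, 5, 12]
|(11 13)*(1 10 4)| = 6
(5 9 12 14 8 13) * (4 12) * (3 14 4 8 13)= (3 14 13 5 9 8)(4 12)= [0, 1, 2, 14, 12, 9, 6, 7, 3, 8, 10, 11, 4, 5, 13]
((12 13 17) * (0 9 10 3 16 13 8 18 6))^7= ((0 9 10 3 16 13 17 12 8 18 6))^7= (0 12 3 6 17 10 18 13 9 8 16)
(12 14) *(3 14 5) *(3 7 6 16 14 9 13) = (3 9 13)(5 7 6 16 14 12) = [0, 1, 2, 9, 4, 7, 16, 6, 8, 13, 10, 11, 5, 3, 12, 15, 14]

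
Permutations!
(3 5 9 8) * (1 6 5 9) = (1 6 5)(3 9 8) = [0, 6, 2, 9, 4, 1, 5, 7, 3, 8]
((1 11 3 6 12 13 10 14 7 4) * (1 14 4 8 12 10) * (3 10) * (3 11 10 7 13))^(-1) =((1 10 4 14 13)(3 6 11 7 8 12))^(-1) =(1 13 14 4 10)(3 12 8 7 11 6)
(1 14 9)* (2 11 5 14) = (1 2 11 5 14 9) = [0, 2, 11, 3, 4, 14, 6, 7, 8, 1, 10, 5, 12, 13, 9]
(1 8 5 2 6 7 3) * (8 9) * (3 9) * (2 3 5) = (1 5 3)(2 6 7 9 8) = [0, 5, 6, 1, 4, 3, 7, 9, 2, 8]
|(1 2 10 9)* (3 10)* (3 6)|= |(1 2 6 3 10 9)|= 6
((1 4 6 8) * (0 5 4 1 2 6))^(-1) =((0 5 4)(2 6 8))^(-1) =(0 4 5)(2 8 6)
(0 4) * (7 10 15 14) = [4, 1, 2, 3, 0, 5, 6, 10, 8, 9, 15, 11, 12, 13, 7, 14] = (0 4)(7 10 15 14)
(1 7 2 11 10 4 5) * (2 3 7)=(1 2 11 10 4 5)(3 7)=[0, 2, 11, 7, 5, 1, 6, 3, 8, 9, 4, 10]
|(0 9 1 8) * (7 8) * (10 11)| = 10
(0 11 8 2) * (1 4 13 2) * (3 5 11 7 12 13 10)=[7, 4, 0, 5, 10, 11, 6, 12, 1, 9, 3, 8, 13, 2]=(0 7 12 13 2)(1 4 10 3 5 11 8)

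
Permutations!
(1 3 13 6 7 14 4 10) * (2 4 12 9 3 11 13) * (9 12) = [0, 11, 4, 2, 10, 5, 7, 14, 8, 3, 1, 13, 12, 6, 9] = (1 11 13 6 7 14 9 3 2 4 10)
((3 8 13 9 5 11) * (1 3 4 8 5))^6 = ((1 3 5 11 4 8 13 9))^6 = (1 13 4 5)(3 9 8 11)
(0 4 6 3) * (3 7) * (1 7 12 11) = (0 4 6 12 11 1 7 3) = [4, 7, 2, 0, 6, 5, 12, 3, 8, 9, 10, 1, 11]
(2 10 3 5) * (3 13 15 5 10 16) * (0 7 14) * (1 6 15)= (0 7 14)(1 6 15 5 2 16 3 10 13)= [7, 6, 16, 10, 4, 2, 15, 14, 8, 9, 13, 11, 12, 1, 0, 5, 3]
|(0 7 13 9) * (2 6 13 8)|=7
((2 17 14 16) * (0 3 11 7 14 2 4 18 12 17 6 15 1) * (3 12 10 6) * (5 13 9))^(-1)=((0 12 17 2 3 11 7 14 16 4 18 10 6 15 1)(5 13 9))^(-1)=(0 1 15 6 10 18 4 16 14 7 11 3 2 17 12)(5 9 13)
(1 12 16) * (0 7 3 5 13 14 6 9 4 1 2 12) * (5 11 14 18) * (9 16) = [7, 0, 12, 11, 1, 13, 16, 3, 8, 4, 10, 14, 9, 18, 6, 15, 2, 17, 5] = (0 7 3 11 14 6 16 2 12 9 4 1)(5 13 18)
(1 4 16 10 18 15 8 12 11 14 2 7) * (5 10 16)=(1 4 5 10 18 15 8 12 11 14 2 7)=[0, 4, 7, 3, 5, 10, 6, 1, 12, 9, 18, 14, 11, 13, 2, 8, 16, 17, 15]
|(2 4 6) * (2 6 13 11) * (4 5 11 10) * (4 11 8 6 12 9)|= 10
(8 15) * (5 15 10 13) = [0, 1, 2, 3, 4, 15, 6, 7, 10, 9, 13, 11, 12, 5, 14, 8] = (5 15 8 10 13)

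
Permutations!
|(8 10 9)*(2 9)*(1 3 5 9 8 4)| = |(1 3 5 9 4)(2 8 10)| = 15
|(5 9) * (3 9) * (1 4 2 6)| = 12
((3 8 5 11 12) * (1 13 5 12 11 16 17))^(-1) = (1 17 16 5 13)(3 12 8)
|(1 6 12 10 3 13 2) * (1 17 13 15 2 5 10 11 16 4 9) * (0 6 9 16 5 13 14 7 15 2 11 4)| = 90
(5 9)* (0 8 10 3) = [8, 1, 2, 0, 4, 9, 6, 7, 10, 5, 3] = (0 8 10 3)(5 9)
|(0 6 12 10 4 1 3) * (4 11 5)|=|(0 6 12 10 11 5 4 1 3)|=9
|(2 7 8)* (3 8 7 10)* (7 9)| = |(2 10 3 8)(7 9)| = 4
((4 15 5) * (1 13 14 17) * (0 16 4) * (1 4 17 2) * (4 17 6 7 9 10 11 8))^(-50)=(17)(0 10 5 9 15 7 4 6 8 16 11)(1 14)(2 13)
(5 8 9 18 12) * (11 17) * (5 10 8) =(8 9 18 12 10)(11 17) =[0, 1, 2, 3, 4, 5, 6, 7, 9, 18, 8, 17, 10, 13, 14, 15, 16, 11, 12]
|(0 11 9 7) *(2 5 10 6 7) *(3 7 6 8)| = 9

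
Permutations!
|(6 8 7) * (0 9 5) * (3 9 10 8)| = |(0 10 8 7 6 3 9 5)| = 8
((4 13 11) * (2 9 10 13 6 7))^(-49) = (2 7 6 4 11 13 10 9)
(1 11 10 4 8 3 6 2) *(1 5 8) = (1 11 10 4)(2 5 8 3 6) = [0, 11, 5, 6, 1, 8, 2, 7, 3, 9, 4, 10]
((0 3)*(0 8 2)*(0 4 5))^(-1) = (0 5 4 2 8 3)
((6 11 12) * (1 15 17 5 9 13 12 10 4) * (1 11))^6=((1 15 17 5 9 13 12 6)(4 11 10))^6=(1 12 9 17)(5 15 6 13)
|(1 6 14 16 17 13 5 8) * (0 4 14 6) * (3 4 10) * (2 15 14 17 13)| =13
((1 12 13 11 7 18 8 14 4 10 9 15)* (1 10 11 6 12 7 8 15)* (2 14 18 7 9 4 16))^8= ((1 9)(2 14 16)(4 11 8 18 15 10)(6 12 13))^8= (2 16 14)(4 8 15)(6 13 12)(10 11 18)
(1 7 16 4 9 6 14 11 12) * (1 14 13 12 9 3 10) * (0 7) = (0 7 16 4 3 10 1)(6 13 12 14 11 9) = [7, 0, 2, 10, 3, 5, 13, 16, 8, 6, 1, 9, 14, 12, 11, 15, 4]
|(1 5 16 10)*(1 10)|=|(1 5 16)|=3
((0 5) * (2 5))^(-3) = (5)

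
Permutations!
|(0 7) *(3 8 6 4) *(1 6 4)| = 6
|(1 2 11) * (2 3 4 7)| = |(1 3 4 7 2 11)| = 6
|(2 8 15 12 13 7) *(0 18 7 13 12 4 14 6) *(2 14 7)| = 9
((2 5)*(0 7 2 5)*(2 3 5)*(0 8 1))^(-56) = ((0 7 3 5 2 8 1))^(-56) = (8)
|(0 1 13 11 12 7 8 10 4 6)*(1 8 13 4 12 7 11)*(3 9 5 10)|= 13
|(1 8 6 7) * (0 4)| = |(0 4)(1 8 6 7)| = 4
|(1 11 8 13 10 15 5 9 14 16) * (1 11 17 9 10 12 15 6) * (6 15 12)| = |(1 17 9 14 16 11 8 13 6)(5 10 15)| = 9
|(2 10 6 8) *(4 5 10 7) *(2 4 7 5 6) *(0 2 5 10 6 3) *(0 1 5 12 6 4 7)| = |(0 2 10 12 6 8 7)(1 5 4 3)| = 28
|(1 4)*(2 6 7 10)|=|(1 4)(2 6 7 10)|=4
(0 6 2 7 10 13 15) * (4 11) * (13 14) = (0 6 2 7 10 14 13 15)(4 11) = [6, 1, 7, 3, 11, 5, 2, 10, 8, 9, 14, 4, 12, 15, 13, 0]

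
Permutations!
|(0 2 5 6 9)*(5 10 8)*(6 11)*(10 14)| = |(0 2 14 10 8 5 11 6 9)| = 9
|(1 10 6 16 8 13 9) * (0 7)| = 14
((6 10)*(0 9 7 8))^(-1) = ((0 9 7 8)(6 10))^(-1) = (0 8 7 9)(6 10)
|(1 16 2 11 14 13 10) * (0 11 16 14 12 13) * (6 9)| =14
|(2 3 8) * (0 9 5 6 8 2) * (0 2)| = 7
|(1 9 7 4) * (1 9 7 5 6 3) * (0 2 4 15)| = 10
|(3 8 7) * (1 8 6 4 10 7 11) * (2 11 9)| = 5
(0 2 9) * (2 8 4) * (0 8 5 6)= [5, 1, 9, 3, 2, 6, 0, 7, 4, 8]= (0 5 6)(2 9 8 4)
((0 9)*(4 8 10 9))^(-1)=((0 4 8 10 9))^(-1)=(0 9 10 8 4)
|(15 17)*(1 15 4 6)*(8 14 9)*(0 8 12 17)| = |(0 8 14 9 12 17 4 6 1 15)| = 10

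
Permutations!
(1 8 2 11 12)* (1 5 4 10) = (1 8 2 11 12 5 4 10) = [0, 8, 11, 3, 10, 4, 6, 7, 2, 9, 1, 12, 5]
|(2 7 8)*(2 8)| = 2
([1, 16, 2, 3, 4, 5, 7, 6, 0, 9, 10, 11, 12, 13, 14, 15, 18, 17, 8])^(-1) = [8, 0, 2, 3, 4, 5, 7, 6, 18, 9, 10, 11, 12, 13, 14, 15, 1, 17, 16]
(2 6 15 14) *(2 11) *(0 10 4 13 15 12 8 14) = [10, 1, 6, 3, 13, 5, 12, 7, 14, 9, 4, 2, 8, 15, 11, 0] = (0 10 4 13 15)(2 6 12 8 14 11)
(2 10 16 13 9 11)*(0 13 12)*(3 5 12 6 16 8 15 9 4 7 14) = (0 13 4 7 14 3 5 12)(2 10 8 15 9 11)(6 16) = [13, 1, 10, 5, 7, 12, 16, 14, 15, 11, 8, 2, 0, 4, 3, 9, 6]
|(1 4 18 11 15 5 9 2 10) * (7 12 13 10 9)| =|(1 4 18 11 15 5 7 12 13 10)(2 9)| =10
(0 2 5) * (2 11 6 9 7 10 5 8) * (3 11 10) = (0 10 5)(2 8)(3 11 6 9 7) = [10, 1, 8, 11, 4, 0, 9, 3, 2, 7, 5, 6]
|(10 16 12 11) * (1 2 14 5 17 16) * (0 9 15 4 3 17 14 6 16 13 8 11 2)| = 44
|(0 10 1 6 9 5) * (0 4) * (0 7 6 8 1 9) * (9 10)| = 6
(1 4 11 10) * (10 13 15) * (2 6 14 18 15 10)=(1 4 11 13 10)(2 6 14 18 15)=[0, 4, 6, 3, 11, 5, 14, 7, 8, 9, 1, 13, 12, 10, 18, 2, 16, 17, 15]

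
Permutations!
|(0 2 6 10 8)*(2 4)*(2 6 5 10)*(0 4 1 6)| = |(0 1 6 2 5 10 8 4)| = 8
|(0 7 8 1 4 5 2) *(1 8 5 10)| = 12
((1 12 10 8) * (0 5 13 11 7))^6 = ((0 5 13 11 7)(1 12 10 8))^6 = (0 5 13 11 7)(1 10)(8 12)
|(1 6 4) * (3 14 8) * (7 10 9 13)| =|(1 6 4)(3 14 8)(7 10 9 13)| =12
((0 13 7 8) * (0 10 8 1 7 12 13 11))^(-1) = (0 11)(1 7)(8 10)(12 13)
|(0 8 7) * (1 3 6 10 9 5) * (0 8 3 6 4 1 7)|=10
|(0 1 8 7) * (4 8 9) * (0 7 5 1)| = 5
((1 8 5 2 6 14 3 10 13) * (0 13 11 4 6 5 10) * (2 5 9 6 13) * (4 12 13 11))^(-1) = (0 3 14 6 9 2)(1 13 12 11 4 10 8)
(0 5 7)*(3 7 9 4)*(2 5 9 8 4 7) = (0 9 7)(2 5 8 4 3) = [9, 1, 5, 2, 3, 8, 6, 0, 4, 7]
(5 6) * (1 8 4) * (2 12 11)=[0, 8, 12, 3, 1, 6, 5, 7, 4, 9, 10, 2, 11]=(1 8 4)(2 12 11)(5 6)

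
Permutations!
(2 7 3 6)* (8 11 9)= [0, 1, 7, 6, 4, 5, 2, 3, 11, 8, 10, 9]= (2 7 3 6)(8 11 9)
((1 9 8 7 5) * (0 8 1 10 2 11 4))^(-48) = ((0 8 7 5 10 2 11 4)(1 9))^(-48) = (11)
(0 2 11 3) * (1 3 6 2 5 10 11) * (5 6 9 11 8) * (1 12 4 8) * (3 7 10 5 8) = (0 6 2 12 4 3)(1 7 10)(9 11) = [6, 7, 12, 0, 3, 5, 2, 10, 8, 11, 1, 9, 4]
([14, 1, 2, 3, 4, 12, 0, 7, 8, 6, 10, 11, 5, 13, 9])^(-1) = [6, 1, 2, 3, 4, 12, 9, 7, 8, 14, 10, 11, 5, 13, 0]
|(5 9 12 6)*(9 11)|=|(5 11 9 12 6)|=5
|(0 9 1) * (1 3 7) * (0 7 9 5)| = 2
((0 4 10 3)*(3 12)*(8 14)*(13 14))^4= ((0 4 10 12 3)(8 13 14))^4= (0 3 12 10 4)(8 13 14)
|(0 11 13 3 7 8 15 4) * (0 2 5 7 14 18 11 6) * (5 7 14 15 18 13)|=|(0 6)(2 7 8 18 11 5 14 13 3 15 4)|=22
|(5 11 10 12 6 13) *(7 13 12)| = 10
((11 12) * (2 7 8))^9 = (11 12)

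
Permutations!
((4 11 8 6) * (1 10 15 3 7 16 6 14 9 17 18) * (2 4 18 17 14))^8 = ((1 10 15 3 7 16 6 18)(2 4 11 8)(9 14))^8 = (18)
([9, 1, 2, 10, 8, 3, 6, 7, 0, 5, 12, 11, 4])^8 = (12)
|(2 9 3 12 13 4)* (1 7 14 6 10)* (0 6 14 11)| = |(14)(0 6 10 1 7 11)(2 9 3 12 13 4)| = 6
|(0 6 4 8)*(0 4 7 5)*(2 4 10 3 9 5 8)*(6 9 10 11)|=|(0 9 5)(2 4)(3 10)(6 7 8 11)|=12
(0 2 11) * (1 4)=(0 2 11)(1 4)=[2, 4, 11, 3, 1, 5, 6, 7, 8, 9, 10, 0]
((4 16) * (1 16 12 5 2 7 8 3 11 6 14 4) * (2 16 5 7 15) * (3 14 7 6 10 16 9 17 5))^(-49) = ((1 3 11 10 16)(2 15)(4 12 6 7 8 14)(5 9 17))^(-49) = (1 3 11 10 16)(2 15)(4 14 8 7 6 12)(5 17 9)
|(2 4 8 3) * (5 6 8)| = 6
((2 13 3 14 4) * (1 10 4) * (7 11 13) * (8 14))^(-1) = (1 14 8 3 13 11 7 2 4 10) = ((1 10 4 2 7 11 13 3 8 14))^(-1)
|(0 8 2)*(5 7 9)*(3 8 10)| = |(0 10 3 8 2)(5 7 9)| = 15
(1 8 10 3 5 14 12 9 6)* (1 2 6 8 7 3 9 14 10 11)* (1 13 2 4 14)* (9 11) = (1 7 3 5 10 11 13 2 6 4 14 12)(8 9) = [0, 7, 6, 5, 14, 10, 4, 3, 9, 8, 11, 13, 1, 2, 12]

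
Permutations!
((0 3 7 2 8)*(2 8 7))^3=(0 7 3 8 2)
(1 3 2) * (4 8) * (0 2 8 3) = [2, 0, 1, 8, 3, 5, 6, 7, 4] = (0 2 1)(3 8 4)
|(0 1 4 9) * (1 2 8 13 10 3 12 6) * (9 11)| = 12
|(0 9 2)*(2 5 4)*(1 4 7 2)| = 10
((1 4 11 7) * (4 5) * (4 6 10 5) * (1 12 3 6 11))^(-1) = ((1 4)(3 6 10 5 11 7 12))^(-1) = (1 4)(3 12 7 11 5 10 6)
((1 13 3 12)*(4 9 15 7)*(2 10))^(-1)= (1 12 3 13)(2 10)(4 7 15 9)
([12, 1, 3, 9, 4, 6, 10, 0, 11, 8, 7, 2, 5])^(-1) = [7, 1, 11, 2, 4, 12, 5, 10, 9, 3, 6, 8, 0]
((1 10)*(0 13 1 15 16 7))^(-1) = ((0 13 1 10 15 16 7))^(-1) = (0 7 16 15 10 1 13)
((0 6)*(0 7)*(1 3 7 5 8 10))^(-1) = ((0 6 5 8 10 1 3 7))^(-1) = (0 7 3 1 10 8 5 6)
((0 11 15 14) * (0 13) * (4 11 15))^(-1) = ((0 15 14 13)(4 11))^(-1) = (0 13 14 15)(4 11)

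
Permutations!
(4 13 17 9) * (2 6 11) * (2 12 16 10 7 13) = (2 6 11 12 16 10 7 13 17 9 4) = [0, 1, 6, 3, 2, 5, 11, 13, 8, 4, 7, 12, 16, 17, 14, 15, 10, 9]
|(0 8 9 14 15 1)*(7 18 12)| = 6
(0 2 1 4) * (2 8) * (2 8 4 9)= (0 4)(1 9 2)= [4, 9, 1, 3, 0, 5, 6, 7, 8, 2]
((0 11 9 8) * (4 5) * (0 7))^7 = (0 9 7 11 8)(4 5)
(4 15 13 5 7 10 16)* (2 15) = (2 15 13 5 7 10 16 4) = [0, 1, 15, 3, 2, 7, 6, 10, 8, 9, 16, 11, 12, 5, 14, 13, 4]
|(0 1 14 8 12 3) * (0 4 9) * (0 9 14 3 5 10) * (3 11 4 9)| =|(0 1 11 4 14 8 12 5 10)(3 9)| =18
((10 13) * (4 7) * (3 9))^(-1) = (3 9)(4 7)(10 13)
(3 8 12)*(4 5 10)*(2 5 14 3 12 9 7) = (2 5 10 4 14 3 8 9 7) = [0, 1, 5, 8, 14, 10, 6, 2, 9, 7, 4, 11, 12, 13, 3]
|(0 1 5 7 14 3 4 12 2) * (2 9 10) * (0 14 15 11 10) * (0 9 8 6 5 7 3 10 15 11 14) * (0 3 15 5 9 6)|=26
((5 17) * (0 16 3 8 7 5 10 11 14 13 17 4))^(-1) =((0 16 3 8 7 5 4)(10 11 14 13 17))^(-1) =(0 4 5 7 8 3 16)(10 17 13 14 11)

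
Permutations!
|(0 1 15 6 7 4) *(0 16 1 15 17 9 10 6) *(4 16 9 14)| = 18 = |(0 15)(1 17 14 4 9 10 6 7 16)|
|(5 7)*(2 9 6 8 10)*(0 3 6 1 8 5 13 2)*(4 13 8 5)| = |(0 3 6 4 13 2 9 1 5 7 8 10)| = 12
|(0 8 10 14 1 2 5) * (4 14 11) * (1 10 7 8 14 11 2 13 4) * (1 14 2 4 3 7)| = 60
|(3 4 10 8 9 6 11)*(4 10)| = 6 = |(3 10 8 9 6 11)|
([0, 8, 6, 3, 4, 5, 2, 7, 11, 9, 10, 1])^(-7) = [0, 11, 6, 3, 4, 5, 2, 7, 1, 9, 10, 8]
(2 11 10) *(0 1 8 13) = (0 1 8 13)(2 11 10) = [1, 8, 11, 3, 4, 5, 6, 7, 13, 9, 2, 10, 12, 0]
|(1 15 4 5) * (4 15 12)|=|(15)(1 12 4 5)|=4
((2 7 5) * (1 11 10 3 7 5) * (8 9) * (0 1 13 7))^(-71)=((0 1 11 10 3)(2 5)(7 13)(8 9))^(-71)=(0 3 10 11 1)(2 5)(7 13)(8 9)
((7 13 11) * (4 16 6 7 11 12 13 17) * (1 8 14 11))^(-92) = ((1 8 14 11)(4 16 6 7 17)(12 13))^(-92) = (4 7 16 17 6)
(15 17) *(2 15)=(2 15 17)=[0, 1, 15, 3, 4, 5, 6, 7, 8, 9, 10, 11, 12, 13, 14, 17, 16, 2]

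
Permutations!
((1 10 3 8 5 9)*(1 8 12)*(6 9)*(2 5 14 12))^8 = (1 14 9 5 3)(2 10 12 8 6)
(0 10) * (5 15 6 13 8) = (0 10)(5 15 6 13 8) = [10, 1, 2, 3, 4, 15, 13, 7, 5, 9, 0, 11, 12, 8, 14, 6]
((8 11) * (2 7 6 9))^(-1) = ((2 7 6 9)(8 11))^(-1) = (2 9 6 7)(8 11)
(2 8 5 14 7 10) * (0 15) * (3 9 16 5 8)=(0 15)(2 3 9 16 5 14 7 10)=[15, 1, 3, 9, 4, 14, 6, 10, 8, 16, 2, 11, 12, 13, 7, 0, 5]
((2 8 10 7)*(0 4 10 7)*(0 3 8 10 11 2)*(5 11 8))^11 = (0 7 8 4)(2 10 3 5 11)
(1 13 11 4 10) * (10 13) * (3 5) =(1 10)(3 5)(4 13 11) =[0, 10, 2, 5, 13, 3, 6, 7, 8, 9, 1, 4, 12, 11]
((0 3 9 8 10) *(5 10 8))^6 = ((0 3 9 5 10))^6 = (0 3 9 5 10)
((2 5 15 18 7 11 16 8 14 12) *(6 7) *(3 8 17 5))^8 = ((2 3 8 14 12)(5 15 18 6 7 11 16 17))^8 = (18)(2 14 3 12 8)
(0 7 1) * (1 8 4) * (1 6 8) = (0 7 1)(4 6 8) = [7, 0, 2, 3, 6, 5, 8, 1, 4]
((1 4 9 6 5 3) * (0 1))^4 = ((0 1 4 9 6 5 3))^4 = (0 6 1 5 4 3 9)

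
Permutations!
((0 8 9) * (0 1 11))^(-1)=(0 11 1 9 8)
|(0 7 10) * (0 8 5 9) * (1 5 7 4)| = 15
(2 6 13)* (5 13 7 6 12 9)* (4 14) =(2 12 9 5 13)(4 14)(6 7) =[0, 1, 12, 3, 14, 13, 7, 6, 8, 5, 10, 11, 9, 2, 4]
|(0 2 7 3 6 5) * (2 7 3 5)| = |(0 7 5)(2 3 6)| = 3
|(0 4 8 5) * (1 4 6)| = |(0 6 1 4 8 5)| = 6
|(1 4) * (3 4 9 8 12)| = |(1 9 8 12 3 4)| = 6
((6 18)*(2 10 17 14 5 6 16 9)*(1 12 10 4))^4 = (1 14 16)(2 10 6)(4 17 18)(5 9 12)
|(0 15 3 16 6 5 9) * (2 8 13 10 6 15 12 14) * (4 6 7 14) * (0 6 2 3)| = |(0 12 4 2 8 13 10 7 14 3 16 15)(5 9 6)| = 12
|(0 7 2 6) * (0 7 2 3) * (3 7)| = |(7)(0 2 6 3)| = 4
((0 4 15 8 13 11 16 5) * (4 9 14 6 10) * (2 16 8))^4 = ((0 9 14 6 10 4 15 2 16 5)(8 13 11))^4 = (0 10 16 14 15)(2 9 4 5 6)(8 13 11)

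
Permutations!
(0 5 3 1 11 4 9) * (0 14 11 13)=(0 5 3 1 13)(4 9 14 11)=[5, 13, 2, 1, 9, 3, 6, 7, 8, 14, 10, 4, 12, 0, 11]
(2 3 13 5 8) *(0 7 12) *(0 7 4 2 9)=(0 4 2 3 13 5 8 9)(7 12)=[4, 1, 3, 13, 2, 8, 6, 12, 9, 0, 10, 11, 7, 5]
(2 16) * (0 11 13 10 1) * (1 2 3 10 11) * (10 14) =[1, 0, 16, 14, 4, 5, 6, 7, 8, 9, 2, 13, 12, 11, 10, 15, 3] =(0 1)(2 16 3 14 10)(11 13)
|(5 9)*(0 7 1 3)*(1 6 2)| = 6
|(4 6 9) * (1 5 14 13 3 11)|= 6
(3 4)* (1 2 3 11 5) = [0, 2, 3, 4, 11, 1, 6, 7, 8, 9, 10, 5] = (1 2 3 4 11 5)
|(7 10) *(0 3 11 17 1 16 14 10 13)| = 10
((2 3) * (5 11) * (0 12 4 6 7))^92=(0 4 7 12 6)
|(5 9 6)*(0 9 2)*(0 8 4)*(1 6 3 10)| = |(0 9 3 10 1 6 5 2 8 4)| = 10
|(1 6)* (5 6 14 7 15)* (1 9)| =7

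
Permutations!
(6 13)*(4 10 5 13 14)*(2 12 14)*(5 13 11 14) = [0, 1, 12, 3, 10, 11, 2, 7, 8, 9, 13, 14, 5, 6, 4] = (2 12 5 11 14 4 10 13 6)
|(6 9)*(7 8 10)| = |(6 9)(7 8 10)| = 6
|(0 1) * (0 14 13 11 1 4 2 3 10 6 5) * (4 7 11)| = 12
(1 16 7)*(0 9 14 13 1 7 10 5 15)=(0 9 14 13 1 16 10 5 15)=[9, 16, 2, 3, 4, 15, 6, 7, 8, 14, 5, 11, 12, 1, 13, 0, 10]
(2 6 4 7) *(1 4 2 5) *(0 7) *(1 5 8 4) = (0 7 8 4)(2 6) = [7, 1, 6, 3, 0, 5, 2, 8, 4]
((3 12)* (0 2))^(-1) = (0 2)(3 12)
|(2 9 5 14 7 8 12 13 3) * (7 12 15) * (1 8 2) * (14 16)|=12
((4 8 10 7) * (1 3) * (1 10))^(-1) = (1 8 4 7 10 3)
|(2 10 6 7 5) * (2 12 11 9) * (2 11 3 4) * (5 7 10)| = |(2 5 12 3 4)(6 10)(9 11)| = 10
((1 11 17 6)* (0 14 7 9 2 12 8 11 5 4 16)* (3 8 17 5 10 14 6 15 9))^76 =(0 14 11)(1 3 4)(2 12 17 15 9)(5 6 7)(8 16 10)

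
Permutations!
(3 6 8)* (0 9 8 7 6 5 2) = (0 9 8 3 5 2)(6 7) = [9, 1, 0, 5, 4, 2, 7, 6, 3, 8]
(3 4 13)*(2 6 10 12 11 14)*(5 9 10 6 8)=(2 8 5 9 10 12 11 14)(3 4 13)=[0, 1, 8, 4, 13, 9, 6, 7, 5, 10, 12, 14, 11, 3, 2]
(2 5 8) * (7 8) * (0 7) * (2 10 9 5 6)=(0 7 8 10 9 5)(2 6)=[7, 1, 6, 3, 4, 0, 2, 8, 10, 5, 9]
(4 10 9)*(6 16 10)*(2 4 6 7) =[0, 1, 4, 3, 7, 5, 16, 2, 8, 6, 9, 11, 12, 13, 14, 15, 10] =(2 4 7)(6 16 10 9)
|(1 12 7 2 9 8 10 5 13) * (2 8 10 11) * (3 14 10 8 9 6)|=13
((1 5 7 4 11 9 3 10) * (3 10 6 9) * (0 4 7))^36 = ((0 4 11 3 6 9 10 1 5))^36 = (11)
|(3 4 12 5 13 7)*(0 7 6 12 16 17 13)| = 10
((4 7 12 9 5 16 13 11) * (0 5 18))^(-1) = (0 18 9 12 7 4 11 13 16 5)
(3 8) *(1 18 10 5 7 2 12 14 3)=(1 18 10 5 7 2 12 14 3 8)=[0, 18, 12, 8, 4, 7, 6, 2, 1, 9, 5, 11, 14, 13, 3, 15, 16, 17, 10]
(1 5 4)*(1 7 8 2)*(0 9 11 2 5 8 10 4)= (0 9 11 2 1 8 5)(4 7 10)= [9, 8, 1, 3, 7, 0, 6, 10, 5, 11, 4, 2]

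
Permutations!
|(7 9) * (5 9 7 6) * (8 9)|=4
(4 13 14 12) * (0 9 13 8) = (0 9 13 14 12 4 8) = [9, 1, 2, 3, 8, 5, 6, 7, 0, 13, 10, 11, 4, 14, 12]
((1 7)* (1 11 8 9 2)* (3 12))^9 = (1 8)(2 11)(3 12)(7 9)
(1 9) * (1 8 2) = (1 9 8 2) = [0, 9, 1, 3, 4, 5, 6, 7, 2, 8]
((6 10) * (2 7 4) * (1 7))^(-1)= (1 2 4 7)(6 10)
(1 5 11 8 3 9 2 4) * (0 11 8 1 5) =(0 11 1)(2 4 5 8 3 9) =[11, 0, 4, 9, 5, 8, 6, 7, 3, 2, 10, 1]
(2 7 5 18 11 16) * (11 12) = [0, 1, 7, 3, 4, 18, 6, 5, 8, 9, 10, 16, 11, 13, 14, 15, 2, 17, 12] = (2 7 5 18 12 11 16)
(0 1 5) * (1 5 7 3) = (0 5)(1 7 3) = [5, 7, 2, 1, 4, 0, 6, 3]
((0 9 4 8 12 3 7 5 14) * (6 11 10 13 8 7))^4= (0 5 4)(3 13 6 8 11 12 10)(7 9 14)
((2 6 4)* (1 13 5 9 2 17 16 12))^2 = (1 5 2 4 16)(6 17 12 13 9)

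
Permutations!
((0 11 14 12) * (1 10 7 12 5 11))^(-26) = (0 12 7 10 1)(5 11 14)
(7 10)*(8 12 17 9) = (7 10)(8 12 17 9) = [0, 1, 2, 3, 4, 5, 6, 10, 12, 8, 7, 11, 17, 13, 14, 15, 16, 9]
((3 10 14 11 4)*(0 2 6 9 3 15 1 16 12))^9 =(0 15 10 2 1 14 6 16 11 9 12 4 3)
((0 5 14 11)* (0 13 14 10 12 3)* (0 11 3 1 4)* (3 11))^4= (0 1 10)(4 12 5)(11 13 14)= ((0 5 10 12 1 4)(11 13 14))^4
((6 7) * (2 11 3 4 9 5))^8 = (2 3 9)(4 5 11)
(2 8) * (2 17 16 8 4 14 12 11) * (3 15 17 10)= [0, 1, 4, 15, 14, 5, 6, 7, 10, 9, 3, 2, 11, 13, 12, 17, 8, 16]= (2 4 14 12 11)(3 15 17 16 8 10)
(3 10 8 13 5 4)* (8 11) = [0, 1, 2, 10, 3, 4, 6, 7, 13, 9, 11, 8, 12, 5] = (3 10 11 8 13 5 4)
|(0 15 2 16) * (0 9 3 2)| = |(0 15)(2 16 9 3)| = 4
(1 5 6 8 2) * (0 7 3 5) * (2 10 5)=(0 7 3 2 1)(5 6 8 10)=[7, 0, 1, 2, 4, 6, 8, 3, 10, 9, 5]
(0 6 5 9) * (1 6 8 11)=(0 8 11 1 6 5 9)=[8, 6, 2, 3, 4, 9, 5, 7, 11, 0, 10, 1]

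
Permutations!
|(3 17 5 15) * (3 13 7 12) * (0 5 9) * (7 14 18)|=|(0 5 15 13 14 18 7 12 3 17 9)|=11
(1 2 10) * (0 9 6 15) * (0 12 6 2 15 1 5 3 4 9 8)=(0 8)(1 15 12 6)(2 10 5 3 4 9)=[8, 15, 10, 4, 9, 3, 1, 7, 0, 2, 5, 11, 6, 13, 14, 12]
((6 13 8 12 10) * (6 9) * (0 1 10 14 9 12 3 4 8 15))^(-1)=(0 15 13 6 9 14 12 10 1)(3 8 4)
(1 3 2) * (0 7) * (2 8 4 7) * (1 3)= (0 2 3 8 4 7)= [2, 1, 3, 8, 7, 5, 6, 0, 4]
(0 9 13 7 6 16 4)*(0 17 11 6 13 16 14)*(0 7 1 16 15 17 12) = (0 9 15 17 11 6 14 7 13 1 16 4 12) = [9, 16, 2, 3, 12, 5, 14, 13, 8, 15, 10, 6, 0, 1, 7, 17, 4, 11]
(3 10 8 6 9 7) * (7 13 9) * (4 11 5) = (3 10 8 6 7)(4 11 5)(9 13) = [0, 1, 2, 10, 11, 4, 7, 3, 6, 13, 8, 5, 12, 9]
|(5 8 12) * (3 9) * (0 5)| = |(0 5 8 12)(3 9)| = 4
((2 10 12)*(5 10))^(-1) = ((2 5 10 12))^(-1) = (2 12 10 5)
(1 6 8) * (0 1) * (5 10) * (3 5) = (0 1 6 8)(3 5 10) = [1, 6, 2, 5, 4, 10, 8, 7, 0, 9, 3]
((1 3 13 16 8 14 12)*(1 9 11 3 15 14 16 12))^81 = (3 13 12 9 11)(8 16)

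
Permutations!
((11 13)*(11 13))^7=(13)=((13))^7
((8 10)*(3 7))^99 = ((3 7)(8 10))^99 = (3 7)(8 10)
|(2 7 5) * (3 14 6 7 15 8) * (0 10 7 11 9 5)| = |(0 10 7)(2 15 8 3 14 6 11 9 5)| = 9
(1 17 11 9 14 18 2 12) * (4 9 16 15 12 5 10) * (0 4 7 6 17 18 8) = (0 4 9 14 8)(1 18 2 5 10 7 6 17 11 16 15 12) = [4, 18, 5, 3, 9, 10, 17, 6, 0, 14, 7, 16, 1, 13, 8, 12, 15, 11, 2]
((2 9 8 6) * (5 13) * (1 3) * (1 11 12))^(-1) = (1 12 11 3)(2 6 8 9)(5 13)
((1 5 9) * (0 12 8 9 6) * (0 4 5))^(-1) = ((0 12 8 9 1)(4 5 6))^(-1) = (0 1 9 8 12)(4 6 5)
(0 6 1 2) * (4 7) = [6, 2, 0, 3, 7, 5, 1, 4] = (0 6 1 2)(4 7)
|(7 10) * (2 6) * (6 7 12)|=5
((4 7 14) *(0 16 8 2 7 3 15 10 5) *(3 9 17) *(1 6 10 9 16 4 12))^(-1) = ((0 4 16 8 2 7 14 12 1 6 10 5)(3 15 9 17))^(-1) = (0 5 10 6 1 12 14 7 2 8 16 4)(3 17 9 15)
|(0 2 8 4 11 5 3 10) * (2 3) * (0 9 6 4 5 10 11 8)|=10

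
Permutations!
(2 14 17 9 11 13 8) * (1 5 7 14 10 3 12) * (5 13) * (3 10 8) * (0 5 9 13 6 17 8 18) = (0 5 7 14 8 2 18)(1 6 17 13 3 12)(9 11) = [5, 6, 18, 12, 4, 7, 17, 14, 2, 11, 10, 9, 1, 3, 8, 15, 16, 13, 0]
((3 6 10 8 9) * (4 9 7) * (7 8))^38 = ((3 6 10 7 4 9))^38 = (3 10 4)(6 7 9)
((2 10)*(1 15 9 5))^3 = (1 5 9 15)(2 10)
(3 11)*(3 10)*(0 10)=(0 10 3 11)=[10, 1, 2, 11, 4, 5, 6, 7, 8, 9, 3, 0]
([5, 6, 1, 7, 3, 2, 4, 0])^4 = (0 6)(1 7)(2 3)(4 5)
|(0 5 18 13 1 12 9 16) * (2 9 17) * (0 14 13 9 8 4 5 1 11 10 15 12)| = 14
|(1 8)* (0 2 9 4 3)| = |(0 2 9 4 3)(1 8)| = 10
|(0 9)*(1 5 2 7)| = |(0 9)(1 5 2 7)| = 4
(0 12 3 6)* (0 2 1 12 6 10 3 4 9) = (0 6 2 1 12 4 9)(3 10) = [6, 12, 1, 10, 9, 5, 2, 7, 8, 0, 3, 11, 4]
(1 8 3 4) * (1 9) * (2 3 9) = (1 8 9)(2 3 4) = [0, 8, 3, 4, 2, 5, 6, 7, 9, 1]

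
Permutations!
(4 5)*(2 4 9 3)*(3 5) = (2 4 3)(5 9) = [0, 1, 4, 2, 3, 9, 6, 7, 8, 5]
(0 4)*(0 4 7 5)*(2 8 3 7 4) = (0 4 2 8 3 7 5) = [4, 1, 8, 7, 2, 0, 6, 5, 3]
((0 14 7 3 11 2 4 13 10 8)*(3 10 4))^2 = ((0 14 7 10 8)(2 3 11)(4 13))^2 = (0 7 8 14 10)(2 11 3)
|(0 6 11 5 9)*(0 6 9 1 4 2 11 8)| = 20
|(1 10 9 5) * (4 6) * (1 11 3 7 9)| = |(1 10)(3 7 9 5 11)(4 6)| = 10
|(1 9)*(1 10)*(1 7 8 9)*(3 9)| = 5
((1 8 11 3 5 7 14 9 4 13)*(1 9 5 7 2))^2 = ((1 8 11 3 7 14 5 2)(4 13 9))^2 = (1 11 7 5)(2 8 3 14)(4 9 13)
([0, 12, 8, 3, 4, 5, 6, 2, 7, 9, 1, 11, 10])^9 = [0, 1, 2, 3, 4, 5, 6, 7, 8, 9, 10, 11, 12]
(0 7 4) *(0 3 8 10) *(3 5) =(0 7 4 5 3 8 10) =[7, 1, 2, 8, 5, 3, 6, 4, 10, 9, 0]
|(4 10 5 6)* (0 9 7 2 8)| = 20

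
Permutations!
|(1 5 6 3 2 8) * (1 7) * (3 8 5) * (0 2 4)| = 9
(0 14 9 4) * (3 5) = (0 14 9 4)(3 5) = [14, 1, 2, 5, 0, 3, 6, 7, 8, 4, 10, 11, 12, 13, 9]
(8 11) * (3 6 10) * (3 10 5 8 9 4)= (3 6 5 8 11 9 4)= [0, 1, 2, 6, 3, 8, 5, 7, 11, 4, 10, 9]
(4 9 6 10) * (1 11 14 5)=(1 11 14 5)(4 9 6 10)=[0, 11, 2, 3, 9, 1, 10, 7, 8, 6, 4, 14, 12, 13, 5]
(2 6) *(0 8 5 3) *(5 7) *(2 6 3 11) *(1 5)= [8, 5, 3, 0, 4, 11, 6, 1, 7, 9, 10, 2]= (0 8 7 1 5 11 2 3)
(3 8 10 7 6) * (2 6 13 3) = (2 6)(3 8 10 7 13) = [0, 1, 6, 8, 4, 5, 2, 13, 10, 9, 7, 11, 12, 3]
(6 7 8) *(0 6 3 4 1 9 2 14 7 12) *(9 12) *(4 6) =(0 4 1 12)(2 14 7 8 3 6 9) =[4, 12, 14, 6, 1, 5, 9, 8, 3, 2, 10, 11, 0, 13, 7]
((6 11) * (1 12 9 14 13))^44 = (1 13 14 9 12)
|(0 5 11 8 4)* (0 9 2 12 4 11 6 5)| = |(2 12 4 9)(5 6)(8 11)| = 4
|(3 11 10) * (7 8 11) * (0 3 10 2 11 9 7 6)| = 6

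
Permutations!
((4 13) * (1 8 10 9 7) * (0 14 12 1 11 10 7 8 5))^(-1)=(0 5 1 12 14)(4 13)(7 8 9 10 11)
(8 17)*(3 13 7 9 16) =(3 13 7 9 16)(8 17) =[0, 1, 2, 13, 4, 5, 6, 9, 17, 16, 10, 11, 12, 7, 14, 15, 3, 8]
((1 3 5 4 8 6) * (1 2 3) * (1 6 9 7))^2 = (1 2 5 8 7 6 3 4 9)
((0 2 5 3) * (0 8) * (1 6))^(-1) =((0 2 5 3 8)(1 6))^(-1) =(0 8 3 5 2)(1 6)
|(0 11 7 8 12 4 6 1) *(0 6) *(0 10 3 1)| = 10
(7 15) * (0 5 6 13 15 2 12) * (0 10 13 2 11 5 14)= [14, 1, 12, 3, 4, 6, 2, 11, 8, 9, 13, 5, 10, 15, 0, 7]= (0 14)(2 12 10 13 15 7 11 5 6)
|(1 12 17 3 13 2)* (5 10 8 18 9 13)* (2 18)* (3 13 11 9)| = |(1 12 17 13 18 3 5 10 8 2)(9 11)| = 10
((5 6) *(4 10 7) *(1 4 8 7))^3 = ((1 4 10)(5 6)(7 8))^3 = (10)(5 6)(7 8)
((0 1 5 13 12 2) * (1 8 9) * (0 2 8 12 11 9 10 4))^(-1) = (0 4 10 8 12)(1 9 11 13 5)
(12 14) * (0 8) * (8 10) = (0 10 8)(12 14) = [10, 1, 2, 3, 4, 5, 6, 7, 0, 9, 8, 11, 14, 13, 12]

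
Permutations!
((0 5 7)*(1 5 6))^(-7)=((0 6 1 5 7))^(-7)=(0 5 6 7 1)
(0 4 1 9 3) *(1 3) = (0 4 3)(1 9) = [4, 9, 2, 0, 3, 5, 6, 7, 8, 1]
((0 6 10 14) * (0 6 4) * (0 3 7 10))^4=((0 4 3 7 10 14 6))^4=(0 10 4 14 3 6 7)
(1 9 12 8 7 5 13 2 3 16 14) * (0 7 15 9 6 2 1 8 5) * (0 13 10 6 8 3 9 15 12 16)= (0 7 13 1 8 12 5 10 6 2 9 16 14 3)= [7, 8, 9, 0, 4, 10, 2, 13, 12, 16, 6, 11, 5, 1, 3, 15, 14]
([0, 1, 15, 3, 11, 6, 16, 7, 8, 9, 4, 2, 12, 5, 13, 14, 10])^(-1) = (2 11 4 10 16 6 5 13 14 15)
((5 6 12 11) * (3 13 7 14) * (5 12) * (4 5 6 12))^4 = ((3 13 7 14)(4 5 12 11))^4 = (14)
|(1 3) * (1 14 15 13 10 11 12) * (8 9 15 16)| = |(1 3 14 16 8 9 15 13 10 11 12)| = 11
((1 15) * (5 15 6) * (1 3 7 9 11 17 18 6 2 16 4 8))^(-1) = (1 8 4 16 2)(3 15 5 6 18 17 11 9 7)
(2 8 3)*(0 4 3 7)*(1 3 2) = [4, 3, 8, 1, 2, 5, 6, 0, 7] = (0 4 2 8 7)(1 3)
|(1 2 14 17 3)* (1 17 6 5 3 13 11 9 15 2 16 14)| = 12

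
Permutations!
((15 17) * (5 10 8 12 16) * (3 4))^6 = ((3 4)(5 10 8 12 16)(15 17))^6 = (17)(5 10 8 12 16)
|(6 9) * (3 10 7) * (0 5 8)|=6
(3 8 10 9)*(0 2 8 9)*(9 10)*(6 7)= (0 2 8 9 3 10)(6 7)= [2, 1, 8, 10, 4, 5, 7, 6, 9, 3, 0]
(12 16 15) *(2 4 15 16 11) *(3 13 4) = (16)(2 3 13 4 15 12 11) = [0, 1, 3, 13, 15, 5, 6, 7, 8, 9, 10, 2, 11, 4, 14, 12, 16]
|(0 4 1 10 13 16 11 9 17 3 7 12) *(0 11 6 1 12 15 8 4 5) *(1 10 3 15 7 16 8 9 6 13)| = 30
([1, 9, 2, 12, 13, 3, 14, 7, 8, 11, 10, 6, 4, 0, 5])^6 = [5, 3, 2, 9, 6, 1, 13, 7, 8, 12, 10, 4, 11, 14, 0]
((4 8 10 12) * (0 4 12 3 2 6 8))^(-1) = (12)(0 4)(2 3 10 8 6)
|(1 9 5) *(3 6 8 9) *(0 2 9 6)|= |(0 2 9 5 1 3)(6 8)|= 6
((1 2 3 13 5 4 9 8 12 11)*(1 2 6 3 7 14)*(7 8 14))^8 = ((1 6 3 13 5 4 9 14)(2 8 12 11))^8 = (14)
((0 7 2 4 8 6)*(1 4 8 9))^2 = ((0 7 2 8 6)(1 4 9))^2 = (0 2 6 7 8)(1 9 4)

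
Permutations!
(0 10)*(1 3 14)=(0 10)(1 3 14)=[10, 3, 2, 14, 4, 5, 6, 7, 8, 9, 0, 11, 12, 13, 1]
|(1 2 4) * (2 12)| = 4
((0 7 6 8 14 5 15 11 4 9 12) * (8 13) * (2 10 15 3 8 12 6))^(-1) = (0 12 13 6 9 4 11 15 10 2 7)(3 5 14 8)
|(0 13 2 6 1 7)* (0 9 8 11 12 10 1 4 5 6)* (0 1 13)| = |(1 7 9 8 11 12 10 13 2)(4 5 6)| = 9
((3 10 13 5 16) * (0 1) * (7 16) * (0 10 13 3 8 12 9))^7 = ((0 1 10 3 13 5 7 16 8 12 9))^7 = (0 16 3 9 7 10 12 5 1 8 13)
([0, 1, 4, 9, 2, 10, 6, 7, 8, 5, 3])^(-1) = [0, 1, 4, 10, 2, 9, 6, 7, 8, 3, 5]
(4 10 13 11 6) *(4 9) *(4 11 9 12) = (4 10 13 9 11 6 12) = [0, 1, 2, 3, 10, 5, 12, 7, 8, 11, 13, 6, 4, 9]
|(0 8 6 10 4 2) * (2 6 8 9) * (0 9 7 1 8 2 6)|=9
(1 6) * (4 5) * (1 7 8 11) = (1 6 7 8 11)(4 5) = [0, 6, 2, 3, 5, 4, 7, 8, 11, 9, 10, 1]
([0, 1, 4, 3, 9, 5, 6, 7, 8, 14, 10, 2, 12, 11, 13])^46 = [0, 1, 13, 3, 11, 5, 6, 7, 8, 2, 10, 14, 12, 9, 4]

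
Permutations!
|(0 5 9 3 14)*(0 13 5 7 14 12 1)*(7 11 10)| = |(0 11 10 7 14 13 5 9 3 12 1)| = 11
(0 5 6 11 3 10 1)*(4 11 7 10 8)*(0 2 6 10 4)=(0 5 10 1 2 6 7 4 11 3 8)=[5, 2, 6, 8, 11, 10, 7, 4, 0, 9, 1, 3]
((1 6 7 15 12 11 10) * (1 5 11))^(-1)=(1 12 15 7 6)(5 10 11)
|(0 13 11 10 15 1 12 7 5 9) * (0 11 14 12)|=|(0 13 14 12 7 5 9 11 10 15 1)|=11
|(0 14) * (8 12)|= 2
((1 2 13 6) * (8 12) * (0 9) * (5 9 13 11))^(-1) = ((0 13 6 1 2 11 5 9)(8 12))^(-1) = (0 9 5 11 2 1 6 13)(8 12)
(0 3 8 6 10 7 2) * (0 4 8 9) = [3, 1, 4, 9, 8, 5, 10, 2, 6, 0, 7] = (0 3 9)(2 4 8 6 10 7)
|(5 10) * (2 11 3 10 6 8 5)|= |(2 11 3 10)(5 6 8)|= 12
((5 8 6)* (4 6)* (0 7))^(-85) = (0 7)(4 8 5 6)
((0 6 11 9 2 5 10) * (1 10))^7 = (0 10 1 5 2 9 11 6)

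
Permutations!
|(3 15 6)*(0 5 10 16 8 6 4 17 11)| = |(0 5 10 16 8 6 3 15 4 17 11)| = 11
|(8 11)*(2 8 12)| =4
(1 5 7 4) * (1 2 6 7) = (1 5)(2 6 7 4) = [0, 5, 6, 3, 2, 1, 7, 4]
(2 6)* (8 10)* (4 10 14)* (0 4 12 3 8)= [4, 1, 6, 8, 10, 5, 2, 7, 14, 9, 0, 11, 3, 13, 12]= (0 4 10)(2 6)(3 8 14 12)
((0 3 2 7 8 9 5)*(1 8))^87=(0 5 9 8 1 7 2 3)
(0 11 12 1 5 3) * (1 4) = (0 11 12 4 1 5 3) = [11, 5, 2, 0, 1, 3, 6, 7, 8, 9, 10, 12, 4]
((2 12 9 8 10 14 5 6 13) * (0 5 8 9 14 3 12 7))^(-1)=(0 7 2 13 6 5)(3 10 8 14 12)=((0 5 6 13 2 7)(3 12 14 8 10))^(-1)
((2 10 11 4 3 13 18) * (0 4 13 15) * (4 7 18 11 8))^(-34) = (0 18 10 4 15 7 2 8 3)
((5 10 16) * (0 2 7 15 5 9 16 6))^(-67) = (0 15 6 7 10 2 5)(9 16)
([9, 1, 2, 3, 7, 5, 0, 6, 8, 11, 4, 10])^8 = [9, 1, 2, 3, 7, 5, 0, 6, 8, 11, 4, 10]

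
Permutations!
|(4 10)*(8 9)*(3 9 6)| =|(3 9 8 6)(4 10)| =4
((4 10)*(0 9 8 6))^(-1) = (0 6 8 9)(4 10)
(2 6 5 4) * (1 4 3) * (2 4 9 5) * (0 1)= (0 1 9 5 3)(2 6)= [1, 9, 6, 0, 4, 3, 2, 7, 8, 5]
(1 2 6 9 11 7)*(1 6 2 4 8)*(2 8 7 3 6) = (1 4 7 2 8)(3 6 9 11) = [0, 4, 8, 6, 7, 5, 9, 2, 1, 11, 10, 3]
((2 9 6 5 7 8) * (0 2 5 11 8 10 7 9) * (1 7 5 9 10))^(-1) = ((0 2)(1 7)(5 10)(6 11 8 9))^(-1) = (0 2)(1 7)(5 10)(6 9 8 11)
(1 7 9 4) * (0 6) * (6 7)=(0 7 9 4 1 6)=[7, 6, 2, 3, 1, 5, 0, 9, 8, 4]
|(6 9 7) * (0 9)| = 4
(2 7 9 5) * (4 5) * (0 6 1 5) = (0 6 1 5 2 7 9 4) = [6, 5, 7, 3, 0, 2, 1, 9, 8, 4]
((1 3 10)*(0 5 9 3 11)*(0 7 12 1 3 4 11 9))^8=((0 5)(1 9 4 11 7 12)(3 10))^8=(1 4 7)(9 11 12)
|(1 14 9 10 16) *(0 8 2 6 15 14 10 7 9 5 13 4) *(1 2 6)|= 8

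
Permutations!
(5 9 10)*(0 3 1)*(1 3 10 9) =(0 10 5 1) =[10, 0, 2, 3, 4, 1, 6, 7, 8, 9, 5]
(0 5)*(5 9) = (0 9 5) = [9, 1, 2, 3, 4, 0, 6, 7, 8, 5]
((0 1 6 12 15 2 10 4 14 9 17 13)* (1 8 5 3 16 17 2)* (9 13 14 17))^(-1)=((0 8 5 3 16 9 2 10 4 17 14 13)(1 6 12 15))^(-1)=(0 13 14 17 4 10 2 9 16 3 5 8)(1 15 12 6)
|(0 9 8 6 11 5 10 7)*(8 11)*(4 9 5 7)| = |(0 5 10 4 9 11 7)(6 8)| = 14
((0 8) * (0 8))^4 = ((8))^4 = (8)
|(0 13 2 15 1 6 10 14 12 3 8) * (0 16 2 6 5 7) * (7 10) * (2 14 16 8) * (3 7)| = |(0 13 6 3 2 15 1 5 10 16 14 12 7)| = 13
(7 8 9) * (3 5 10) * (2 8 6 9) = (2 8)(3 5 10)(6 9 7) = [0, 1, 8, 5, 4, 10, 9, 6, 2, 7, 3]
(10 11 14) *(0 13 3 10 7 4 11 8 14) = [13, 1, 2, 10, 11, 5, 6, 4, 14, 9, 8, 0, 12, 3, 7] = (0 13 3 10 8 14 7 4 11)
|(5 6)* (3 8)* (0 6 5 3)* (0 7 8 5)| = |(0 6 3 5)(7 8)| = 4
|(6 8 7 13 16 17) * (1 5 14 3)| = 12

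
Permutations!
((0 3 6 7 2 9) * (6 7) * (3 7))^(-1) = (0 9 2 7)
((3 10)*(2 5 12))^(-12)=((2 5 12)(3 10))^(-12)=(12)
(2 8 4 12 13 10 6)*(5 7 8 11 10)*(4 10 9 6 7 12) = (2 11 9 6)(5 12 13)(7 8 10) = [0, 1, 11, 3, 4, 12, 2, 8, 10, 6, 7, 9, 13, 5]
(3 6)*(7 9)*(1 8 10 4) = (1 8 10 4)(3 6)(7 9) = [0, 8, 2, 6, 1, 5, 3, 9, 10, 7, 4]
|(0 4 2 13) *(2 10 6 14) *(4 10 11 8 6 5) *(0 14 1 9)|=|(0 10 5 4 11 8 6 1 9)(2 13 14)|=9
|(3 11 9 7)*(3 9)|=2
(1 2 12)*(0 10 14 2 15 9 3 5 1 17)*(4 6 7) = (0 10 14 2 12 17)(1 15 9 3 5)(4 6 7) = [10, 15, 12, 5, 6, 1, 7, 4, 8, 3, 14, 11, 17, 13, 2, 9, 16, 0]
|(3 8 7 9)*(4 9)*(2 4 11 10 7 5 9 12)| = 12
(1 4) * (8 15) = (1 4)(8 15) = [0, 4, 2, 3, 1, 5, 6, 7, 15, 9, 10, 11, 12, 13, 14, 8]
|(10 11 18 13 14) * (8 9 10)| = 7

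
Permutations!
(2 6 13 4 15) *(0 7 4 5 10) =[7, 1, 6, 3, 15, 10, 13, 4, 8, 9, 0, 11, 12, 5, 14, 2] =(0 7 4 15 2 6 13 5 10)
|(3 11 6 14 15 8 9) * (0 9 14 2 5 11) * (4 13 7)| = 12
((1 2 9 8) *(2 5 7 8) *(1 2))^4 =((1 5 7 8 2 9))^4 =(1 2 7)(5 9 8)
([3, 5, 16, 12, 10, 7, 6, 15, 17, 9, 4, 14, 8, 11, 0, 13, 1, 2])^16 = [12, 7, 1, 8, 4, 15, 6, 13, 2, 9, 10, 0, 17, 14, 3, 11, 5, 16]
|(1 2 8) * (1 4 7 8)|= 6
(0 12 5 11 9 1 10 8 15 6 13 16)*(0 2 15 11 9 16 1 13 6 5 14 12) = (1 10 8 11 16 2 15 5 9 13)(12 14) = [0, 10, 15, 3, 4, 9, 6, 7, 11, 13, 8, 16, 14, 1, 12, 5, 2]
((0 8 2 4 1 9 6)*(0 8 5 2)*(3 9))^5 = ((0 5 2 4 1 3 9 6 8))^5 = (0 3 5 9 2 6 4 8 1)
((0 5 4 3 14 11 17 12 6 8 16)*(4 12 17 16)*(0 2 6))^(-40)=(17)(0 12 5)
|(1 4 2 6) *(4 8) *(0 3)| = 10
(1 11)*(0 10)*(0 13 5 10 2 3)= (0 2 3)(1 11)(5 10 13)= [2, 11, 3, 0, 4, 10, 6, 7, 8, 9, 13, 1, 12, 5]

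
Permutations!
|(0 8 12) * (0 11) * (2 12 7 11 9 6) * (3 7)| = 20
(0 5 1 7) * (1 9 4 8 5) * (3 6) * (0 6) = (0 1 7 6 3)(4 8 5 9) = [1, 7, 2, 0, 8, 9, 3, 6, 5, 4]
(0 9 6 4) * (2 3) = (0 9 6 4)(2 3) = [9, 1, 3, 2, 0, 5, 4, 7, 8, 6]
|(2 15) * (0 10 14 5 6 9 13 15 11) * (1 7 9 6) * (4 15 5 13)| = |(0 10 14 13 5 1 7 9 4 15 2 11)| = 12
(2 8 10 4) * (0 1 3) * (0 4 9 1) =(1 3 4 2 8 10 9) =[0, 3, 8, 4, 2, 5, 6, 7, 10, 1, 9]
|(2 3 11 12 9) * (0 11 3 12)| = |(0 11)(2 12 9)| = 6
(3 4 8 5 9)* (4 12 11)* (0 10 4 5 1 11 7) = [10, 11, 2, 12, 8, 9, 6, 0, 1, 3, 4, 5, 7] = (0 10 4 8 1 11 5 9 3 12 7)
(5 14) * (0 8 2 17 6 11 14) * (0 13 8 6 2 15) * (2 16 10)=(0 6 11 14 5 13 8 15)(2 17 16 10)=[6, 1, 17, 3, 4, 13, 11, 7, 15, 9, 2, 14, 12, 8, 5, 0, 10, 16]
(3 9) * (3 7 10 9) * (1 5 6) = (1 5 6)(7 10 9) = [0, 5, 2, 3, 4, 6, 1, 10, 8, 7, 9]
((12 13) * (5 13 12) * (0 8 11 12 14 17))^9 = ((0 8 11 12 14 17)(5 13))^9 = (0 12)(5 13)(8 14)(11 17)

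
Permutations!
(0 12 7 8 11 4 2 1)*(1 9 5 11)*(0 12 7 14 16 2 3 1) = (0 7 8)(1 12 14 16 2 9 5 11 4 3) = [7, 12, 9, 1, 3, 11, 6, 8, 0, 5, 10, 4, 14, 13, 16, 15, 2]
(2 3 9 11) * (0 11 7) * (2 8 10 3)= [11, 1, 2, 9, 4, 5, 6, 0, 10, 7, 3, 8]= (0 11 8 10 3 9 7)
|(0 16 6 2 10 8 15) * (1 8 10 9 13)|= 9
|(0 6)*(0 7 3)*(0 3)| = 3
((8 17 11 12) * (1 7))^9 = ((1 7)(8 17 11 12))^9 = (1 7)(8 17 11 12)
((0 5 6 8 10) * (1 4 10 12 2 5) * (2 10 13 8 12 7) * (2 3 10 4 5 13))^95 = (0 10 3 7 8 13 2 4 12 6 5 1)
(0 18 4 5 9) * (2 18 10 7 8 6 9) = (0 10 7 8 6 9)(2 18 4 5) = [10, 1, 18, 3, 5, 2, 9, 8, 6, 0, 7, 11, 12, 13, 14, 15, 16, 17, 4]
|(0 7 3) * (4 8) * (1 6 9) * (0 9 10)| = 14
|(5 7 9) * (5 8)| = |(5 7 9 8)| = 4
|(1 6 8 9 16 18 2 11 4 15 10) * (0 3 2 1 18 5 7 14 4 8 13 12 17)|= |(0 3 2 11 8 9 16 5 7 14 4 15 10 18 1 6 13 12 17)|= 19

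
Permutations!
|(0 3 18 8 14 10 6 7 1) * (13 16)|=18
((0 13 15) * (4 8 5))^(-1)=((0 13 15)(4 8 5))^(-1)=(0 15 13)(4 5 8)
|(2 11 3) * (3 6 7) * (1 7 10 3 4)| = 15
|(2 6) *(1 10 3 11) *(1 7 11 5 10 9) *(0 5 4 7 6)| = |(0 5 10 3 4 7 11 6 2)(1 9)| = 18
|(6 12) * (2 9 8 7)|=4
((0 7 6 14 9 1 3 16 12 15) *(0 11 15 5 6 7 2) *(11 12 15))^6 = (1 6 15)(3 14 12)(5 16 9)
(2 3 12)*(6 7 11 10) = (2 3 12)(6 7 11 10) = [0, 1, 3, 12, 4, 5, 7, 11, 8, 9, 6, 10, 2]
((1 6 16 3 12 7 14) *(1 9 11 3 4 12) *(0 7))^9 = (0 4 6 3 9 7 12 16 1 11 14)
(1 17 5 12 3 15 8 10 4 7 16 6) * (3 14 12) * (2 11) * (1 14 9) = [0, 17, 11, 15, 7, 3, 14, 16, 10, 1, 4, 2, 9, 13, 12, 8, 6, 5] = (1 17 5 3 15 8 10 4 7 16 6 14 12 9)(2 11)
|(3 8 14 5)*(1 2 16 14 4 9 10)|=|(1 2 16 14 5 3 8 4 9 10)|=10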